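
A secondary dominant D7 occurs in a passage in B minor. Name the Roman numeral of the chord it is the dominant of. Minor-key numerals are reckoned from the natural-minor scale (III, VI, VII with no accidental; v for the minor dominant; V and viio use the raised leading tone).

The chord is a dominant seventh chord on D.
A dominant resolves down a perfect fifth: D → G. In B minor, G is scale degree 6, i.e. VI.

VI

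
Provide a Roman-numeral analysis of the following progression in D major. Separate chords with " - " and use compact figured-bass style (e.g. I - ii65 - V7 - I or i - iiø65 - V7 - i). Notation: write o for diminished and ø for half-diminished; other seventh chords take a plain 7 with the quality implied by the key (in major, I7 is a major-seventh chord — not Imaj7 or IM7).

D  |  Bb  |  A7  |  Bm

I - bVI - V7 - vi

D: root D is the tonic; major triad there is I.
Bb: Bb with this quality isn't in the key; it's bVI, borrowed from the parallel minor.
A7: root A is the dominant; dominant seventh chord there is V7.
Bm: minor triad on B = scale degree 6 → vi.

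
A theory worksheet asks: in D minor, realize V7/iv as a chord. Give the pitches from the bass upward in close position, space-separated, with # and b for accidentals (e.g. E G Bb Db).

D F# A C

The slash means an applied dominant: we want the dominant of iv. In D minor, iv is G minor, and its dominant is built on D.
Building a dominant seventh chord on D gives D-F#-A-C.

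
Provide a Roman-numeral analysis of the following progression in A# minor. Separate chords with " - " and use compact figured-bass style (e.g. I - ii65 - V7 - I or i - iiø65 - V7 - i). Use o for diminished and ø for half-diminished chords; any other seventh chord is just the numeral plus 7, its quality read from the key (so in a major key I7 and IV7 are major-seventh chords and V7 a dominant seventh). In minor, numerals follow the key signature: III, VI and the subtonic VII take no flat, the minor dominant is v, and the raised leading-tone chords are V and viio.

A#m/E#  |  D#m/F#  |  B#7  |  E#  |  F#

A#m/E#: minor triad on A# = scale degree 1 → i64.
D#m/F#: minor triad on D# = scale degree 4 → iv6.
B#7: chromatic; B# is V of V, so V7/V.
E# has root E#, degree 5 in A# minor, so V.
F#: root F# is the submediant; major triad there is VI.

i64 - iv6 - V7/V - V - VI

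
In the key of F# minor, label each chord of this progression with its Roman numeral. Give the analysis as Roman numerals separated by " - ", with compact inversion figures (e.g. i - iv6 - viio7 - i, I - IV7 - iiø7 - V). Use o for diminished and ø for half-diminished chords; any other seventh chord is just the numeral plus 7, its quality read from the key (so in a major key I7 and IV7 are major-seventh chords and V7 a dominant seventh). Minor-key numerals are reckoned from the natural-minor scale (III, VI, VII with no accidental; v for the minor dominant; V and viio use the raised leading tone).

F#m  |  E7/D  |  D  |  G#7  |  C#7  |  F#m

i - VII42 - VI - V7/V - V7 - i

F#m: minor triad on F# = scale degree 1 → i.
E7/D: root E is the subtonic; dominant seventh chord there is VII42.
D has root D, degree 6 in F# minor, so VI.
G#7: chromatic; G# is V of V, so V7/V.
C#7: root C# is the dominant; dominant seventh chord there is V7.
F#m has root F#, degree 1 in F# minor, so i.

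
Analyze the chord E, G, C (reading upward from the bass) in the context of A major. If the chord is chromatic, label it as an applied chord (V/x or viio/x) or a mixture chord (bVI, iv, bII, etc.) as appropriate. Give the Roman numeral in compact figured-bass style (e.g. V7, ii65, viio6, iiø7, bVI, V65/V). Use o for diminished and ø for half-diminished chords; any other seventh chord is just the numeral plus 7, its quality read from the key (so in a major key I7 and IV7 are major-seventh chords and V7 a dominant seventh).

bIII6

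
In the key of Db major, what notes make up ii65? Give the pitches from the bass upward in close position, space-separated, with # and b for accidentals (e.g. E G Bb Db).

The numeral's case and figure indicate a minor seventh chord. In Db major its root, the supertonic, is Eb.
That chord is spelled Eb-Gb-Bb-Db.
With the 65 figure the chord is in first inversion; from the bass Gb upward in close position it reads Gb-Bb-Db-Eb.

Gb Bb Db Eb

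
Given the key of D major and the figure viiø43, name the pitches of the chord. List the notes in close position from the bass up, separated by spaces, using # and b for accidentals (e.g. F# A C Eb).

G B C# E

The numeral's case and figure indicate a half-diminished seventh chord. In D major its root, the leading tone, is C#.
That chord is spelled C#-E-G-B.
The figured bass 43 indicates second inversion, placing the fifth (G) in the bass: G-B-C#-E.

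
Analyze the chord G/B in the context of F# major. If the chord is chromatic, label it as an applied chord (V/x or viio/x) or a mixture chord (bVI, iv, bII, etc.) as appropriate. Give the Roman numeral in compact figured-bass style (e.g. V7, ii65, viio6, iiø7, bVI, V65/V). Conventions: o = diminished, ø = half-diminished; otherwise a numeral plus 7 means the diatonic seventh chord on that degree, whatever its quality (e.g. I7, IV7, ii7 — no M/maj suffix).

Stacked in thirds the chord is G-B-D: a major triad on G.
G is the lowered second degree of F# major (diatonic 2 would be G#). This is the Neapolitan sixth — a major triad on the lowered second degree, here in its customary first inversion.
With B in the bass the chord is in first inversion, so the figured bass is 6.

bII6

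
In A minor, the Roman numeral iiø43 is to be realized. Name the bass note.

F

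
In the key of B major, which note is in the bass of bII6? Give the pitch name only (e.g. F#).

E

bII in B major has root C; the chord is C-E-G.
The figure 6 means first inversion — the third is in the bass.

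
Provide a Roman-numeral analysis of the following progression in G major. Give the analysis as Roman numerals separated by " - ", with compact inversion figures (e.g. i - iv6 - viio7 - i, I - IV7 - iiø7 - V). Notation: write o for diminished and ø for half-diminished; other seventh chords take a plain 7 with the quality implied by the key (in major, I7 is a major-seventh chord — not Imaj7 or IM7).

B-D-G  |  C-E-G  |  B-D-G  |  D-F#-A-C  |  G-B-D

B-D-G has root G, degree 1 in G major, so I6.
C-E-G: major triad on C = scale degree 4 → IV.
B-D-G: root G is the tonic; major triad there is I6.
D-F#-A-C: dominant seventh chord on D = scale degree 5 → V7.
G-B-D: root G is the tonic; major triad there is I.

I6 - IV - I6 - V7 - I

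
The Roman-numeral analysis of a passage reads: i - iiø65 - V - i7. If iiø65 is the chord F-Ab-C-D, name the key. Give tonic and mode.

The chord Dm7b5/F is a half-diminished seventh chord rooted on D; its label is iiø65.
Counting down one scale step from D places the tonic on C; a half-diminished seventh chord on degree 2 is diatonic only in minor.

C minor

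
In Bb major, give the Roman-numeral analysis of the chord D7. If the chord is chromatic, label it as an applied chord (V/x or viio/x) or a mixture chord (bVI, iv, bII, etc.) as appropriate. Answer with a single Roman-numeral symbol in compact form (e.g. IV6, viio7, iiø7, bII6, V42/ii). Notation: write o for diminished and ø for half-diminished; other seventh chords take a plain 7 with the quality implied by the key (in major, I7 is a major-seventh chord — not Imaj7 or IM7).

The pitches D-F#-A-C form a dominant seventh chord rooted on D.
D is not a diatonic chord root with this quality in Bb major, but it lies a perfect fifth above G (vi), so the chord functions as an applied dominant of vi.

V7/vi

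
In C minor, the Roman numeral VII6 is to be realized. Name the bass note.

D

VII in C minor has root Bb; the chord is Bb-D-F.
The figure 6 means first inversion — the third is in the bass.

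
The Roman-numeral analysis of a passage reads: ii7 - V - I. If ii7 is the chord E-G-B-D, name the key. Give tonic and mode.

D major

ii7 is given as E-G-B-D — a minor seventh chord with root E.
ii7 on E implies E is the supertonic; that puts the tonic at D, and the lowercase numeral fits major mode.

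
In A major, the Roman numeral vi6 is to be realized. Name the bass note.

A

vi in A major has root F#; the chord is F#-A-C#.
The figure 6 means first inversion — the third is in the bass.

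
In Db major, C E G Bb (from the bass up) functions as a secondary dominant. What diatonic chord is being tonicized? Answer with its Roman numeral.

iii

The chord is a dominant seventh chord on C.
A dominant resolves down a perfect fifth: C → F. In Db major, F is scale degree 3, i.e. iii.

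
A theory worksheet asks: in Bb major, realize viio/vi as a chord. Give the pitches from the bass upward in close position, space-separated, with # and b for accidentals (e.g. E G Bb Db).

F# A C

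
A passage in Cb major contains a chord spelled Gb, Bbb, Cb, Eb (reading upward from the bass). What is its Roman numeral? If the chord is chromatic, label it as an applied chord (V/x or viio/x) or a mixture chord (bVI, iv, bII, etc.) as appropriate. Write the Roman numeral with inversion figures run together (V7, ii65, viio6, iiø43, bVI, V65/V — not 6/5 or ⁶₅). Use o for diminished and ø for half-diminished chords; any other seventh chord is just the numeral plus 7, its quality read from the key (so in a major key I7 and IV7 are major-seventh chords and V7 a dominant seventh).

Stacked in thirds the chord is Cb-Eb-Gb-Bbb: a dominant seventh chord on Cb.
Cb is not a diatonic chord root with this quality in Cb major, but it lies a perfect fifth above Fb (IV), so the chord functions as an applied dominant of IV.
With Gb in the bass the chord is in second inversion, so the figured bass is 43.

V43/IV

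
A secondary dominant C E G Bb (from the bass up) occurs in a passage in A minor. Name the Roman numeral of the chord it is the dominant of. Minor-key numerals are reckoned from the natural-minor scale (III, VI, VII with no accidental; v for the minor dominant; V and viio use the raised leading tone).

The chord is a dominant seventh chord on C.
A dominant resolves down a perfect fifth: C → F. In A minor, F is scale degree 6, i.e. VI.

VI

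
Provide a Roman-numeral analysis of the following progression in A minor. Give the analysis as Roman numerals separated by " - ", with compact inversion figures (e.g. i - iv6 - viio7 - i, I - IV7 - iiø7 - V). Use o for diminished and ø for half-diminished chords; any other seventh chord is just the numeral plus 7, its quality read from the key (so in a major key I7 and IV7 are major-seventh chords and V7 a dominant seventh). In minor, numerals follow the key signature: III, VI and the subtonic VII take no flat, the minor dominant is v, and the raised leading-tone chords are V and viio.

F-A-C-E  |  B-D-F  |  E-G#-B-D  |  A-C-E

F-A-C-E: root F is the submediant; major seventh chord there is VI7.
B-D-F has root B, degree 2 in A minor, so iio.
E-G#-B-D has root E, degree 5 in A minor, so V7.
A-C-E: root A is the tonic; minor triad there is i.

VI7 - iio - V7 - i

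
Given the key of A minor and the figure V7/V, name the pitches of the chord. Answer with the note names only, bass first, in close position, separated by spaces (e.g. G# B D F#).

B D# F# A

V7/V is a secondary dominant — the dominant seventh of V. V in A minor is E, so the applied chord's root is B, a perfect fifth above.
Building a dominant seventh chord on B gives B-D#-F#-A.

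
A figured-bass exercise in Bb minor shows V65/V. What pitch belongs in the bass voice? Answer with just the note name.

E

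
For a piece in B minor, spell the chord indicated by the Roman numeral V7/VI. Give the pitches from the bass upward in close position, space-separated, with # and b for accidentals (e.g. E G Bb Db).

D F# A C

V7/VI is a secondary dominant — the dominant seventh of VI. VI in B minor is G, so the applied chord's root is D, a perfect fifth above.
Building a dominant seventh chord on D gives D-F#-A-C.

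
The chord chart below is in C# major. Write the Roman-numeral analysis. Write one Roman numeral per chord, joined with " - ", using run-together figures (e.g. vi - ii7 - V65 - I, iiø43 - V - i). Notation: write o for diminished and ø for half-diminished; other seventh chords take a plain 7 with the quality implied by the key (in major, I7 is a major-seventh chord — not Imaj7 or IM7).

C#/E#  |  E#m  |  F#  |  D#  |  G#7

C#/E#: root C# is the tonic; major triad there is I6.
E#m: root E# is the mediant; minor triad there is iii.
F# has root F#, degree 4 in C# major, so IV.
D#: a major triad on D#, the applied dominant of V → V/V.
G#7: dominant seventh chord on G# = scale degree 5 → V7.

I6 - iii - IV - V/V - V7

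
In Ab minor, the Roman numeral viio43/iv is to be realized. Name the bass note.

Gb

The applied chord viio43/iv is rooted on C: C-Eb-Gb-Bbb.
The figure 43 means second inversion — the fifth is in the bass.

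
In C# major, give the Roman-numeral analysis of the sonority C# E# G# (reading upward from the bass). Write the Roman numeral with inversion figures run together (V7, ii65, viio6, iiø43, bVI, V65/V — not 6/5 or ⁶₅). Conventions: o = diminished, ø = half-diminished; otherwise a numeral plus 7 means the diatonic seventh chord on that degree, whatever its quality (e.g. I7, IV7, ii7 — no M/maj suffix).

I

Stacked in thirds the chord is C#-E#-G#: a major triad on C#.
C# is scale degree 1 in C# major, and a major triad on that degree is written I.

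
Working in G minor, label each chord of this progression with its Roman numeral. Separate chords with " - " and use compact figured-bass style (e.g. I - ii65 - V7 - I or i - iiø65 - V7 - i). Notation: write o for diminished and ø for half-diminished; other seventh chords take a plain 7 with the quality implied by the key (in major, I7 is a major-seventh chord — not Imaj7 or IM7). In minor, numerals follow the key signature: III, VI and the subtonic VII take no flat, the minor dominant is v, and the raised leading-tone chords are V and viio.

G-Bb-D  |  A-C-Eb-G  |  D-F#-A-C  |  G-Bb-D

i - iiø7 - V7 - i

G-Bb-D: root G is the tonic; minor triad there is i.
A-C-Eb-G: half-diminished seventh chord on A = scale degree 2 → iiø7.
D-F#-A-C: dominant seventh chord on D = scale degree 5 → V7.
G-Bb-D has root G, degree 1 in G minor, so i.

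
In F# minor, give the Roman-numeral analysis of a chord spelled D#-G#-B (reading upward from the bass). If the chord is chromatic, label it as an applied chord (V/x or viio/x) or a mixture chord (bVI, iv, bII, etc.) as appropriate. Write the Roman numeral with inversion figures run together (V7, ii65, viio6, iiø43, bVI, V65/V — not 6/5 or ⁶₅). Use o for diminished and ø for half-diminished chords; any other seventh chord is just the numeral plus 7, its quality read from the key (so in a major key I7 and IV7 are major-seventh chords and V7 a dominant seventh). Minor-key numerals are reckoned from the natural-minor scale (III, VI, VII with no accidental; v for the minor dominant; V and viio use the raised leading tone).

The pitches G#-B-D# form a minor triad rooted on G#.
G# is the second degree of F# minor. This is the minor supertonic, borrowed from the parallel major (the Dorian ii).
With D# in the bass the chord is in second inversion, so the figured bass is 64.

ii64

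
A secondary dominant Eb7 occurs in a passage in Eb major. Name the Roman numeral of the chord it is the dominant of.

IV

The chord is a dominant seventh chord on Eb.
A dominant resolves down a perfect fifth: Eb → Ab. In Eb major, Ab is scale degree 4, i.e. IV.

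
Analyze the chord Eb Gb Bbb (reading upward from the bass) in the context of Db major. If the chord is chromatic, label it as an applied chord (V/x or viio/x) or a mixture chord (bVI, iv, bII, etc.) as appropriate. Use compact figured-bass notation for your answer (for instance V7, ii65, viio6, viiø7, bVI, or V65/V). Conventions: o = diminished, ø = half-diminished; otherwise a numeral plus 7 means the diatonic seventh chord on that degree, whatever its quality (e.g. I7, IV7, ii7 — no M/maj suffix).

iio

The pitches Eb-Gb-Bbb form a diminished triad rooted on Eb.
Eb is the second degree of Db major. This is the diminished supertonic triad, borrowed from the parallel minor.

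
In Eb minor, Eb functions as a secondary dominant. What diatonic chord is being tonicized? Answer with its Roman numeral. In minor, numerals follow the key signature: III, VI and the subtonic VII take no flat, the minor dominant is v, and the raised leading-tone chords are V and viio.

iv

The chord is a major triad on Eb.
A dominant resolves down a perfect fifth: Eb → Ab. In Eb minor, Ab is scale degree 4, i.e. iv.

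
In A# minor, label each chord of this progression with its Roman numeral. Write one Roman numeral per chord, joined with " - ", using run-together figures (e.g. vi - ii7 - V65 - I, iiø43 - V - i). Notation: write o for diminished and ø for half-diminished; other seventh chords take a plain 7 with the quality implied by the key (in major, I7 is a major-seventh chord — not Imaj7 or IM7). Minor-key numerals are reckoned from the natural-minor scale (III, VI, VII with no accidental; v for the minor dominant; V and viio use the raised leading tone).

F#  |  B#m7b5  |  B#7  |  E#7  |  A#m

F# has root F#, degree 6 in A# minor, so VI.
B#m7b5: root B# is the supertonic; half-diminished seventh chord there is iiø7.
B#7: chromatic; B# is V of V, so V7/V.
E#7 has root E#, degree 5 in A# minor, so V7.
A#m: root A# is the tonic; minor triad there is i.

VI - iiø7 - V7/V - V7 - i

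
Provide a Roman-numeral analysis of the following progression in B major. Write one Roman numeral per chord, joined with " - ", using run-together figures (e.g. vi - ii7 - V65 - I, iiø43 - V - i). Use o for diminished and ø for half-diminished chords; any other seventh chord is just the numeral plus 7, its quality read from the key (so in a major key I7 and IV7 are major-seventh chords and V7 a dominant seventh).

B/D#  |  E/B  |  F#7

I6 - IV64 - V7

B/D# has root B, degree 1 in B major, so I6.
E/B: major triad on E = scale degree 4 → IV64.
F#7: dominant seventh chord on F# = scale degree 5 → V7.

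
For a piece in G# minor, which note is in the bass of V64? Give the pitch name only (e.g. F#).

V in G# minor has root D#; the chord is D#-F##-A#.
The figure 64 means second inversion — the fifth is in the bass.

A#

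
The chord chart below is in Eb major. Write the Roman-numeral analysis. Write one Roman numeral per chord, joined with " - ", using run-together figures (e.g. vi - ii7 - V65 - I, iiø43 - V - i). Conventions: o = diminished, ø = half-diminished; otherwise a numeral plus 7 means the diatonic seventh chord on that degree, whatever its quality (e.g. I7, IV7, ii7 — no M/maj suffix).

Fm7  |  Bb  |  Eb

Fm7 has root F, degree 2 in Eb major, so ii7.
Bb has root Bb, degree 5 in Eb major, so V.
Eb has root Eb, degree 1 in Eb major, so I.

ii7 - V - I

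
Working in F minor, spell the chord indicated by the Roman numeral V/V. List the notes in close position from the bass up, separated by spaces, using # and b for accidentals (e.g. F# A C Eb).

G B D

The slash means an applied dominant: we want the dominant of V. In F minor, V is C major, and its dominant is built on G.
Building a major triad on G gives G-B-D.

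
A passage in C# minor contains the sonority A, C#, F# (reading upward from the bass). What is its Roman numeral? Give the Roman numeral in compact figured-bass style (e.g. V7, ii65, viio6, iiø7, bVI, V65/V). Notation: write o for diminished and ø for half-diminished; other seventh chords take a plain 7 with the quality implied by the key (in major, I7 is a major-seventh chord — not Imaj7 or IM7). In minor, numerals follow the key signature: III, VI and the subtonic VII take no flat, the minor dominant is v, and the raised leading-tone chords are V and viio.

Stacked in thirds the chord is F#-A-C#: a minor triad on F#.
F# is scale degree 4 in C# minor, and a minor triad on that degree is written iv.
With A in the bass the chord is in first inversion, so the figured bass is 6.

iv6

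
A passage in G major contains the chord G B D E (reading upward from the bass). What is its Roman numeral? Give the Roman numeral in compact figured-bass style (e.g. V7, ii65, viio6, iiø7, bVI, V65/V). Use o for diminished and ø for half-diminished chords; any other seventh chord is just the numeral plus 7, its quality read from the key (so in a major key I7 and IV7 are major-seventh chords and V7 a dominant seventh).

vi65

The pitches E-G-B-D form a minor seventh chord rooted on E.
In G major, E is the submediant; the diatonic minor seventh chord there is vi7.
With G in the bass the chord is in first inversion, so the figured bass is 65.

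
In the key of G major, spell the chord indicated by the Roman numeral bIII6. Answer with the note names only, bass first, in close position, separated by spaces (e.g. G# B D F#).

D F Bb

bIII6 is a major triad on the lowered third degree, borrowed from the parallel minor. In G major that root is Bb.
So the chord is Bb-D-F, a major triad.
With the 6 figure the chord is in first inversion; from the bass D upward in close position it reads D-F-Bb.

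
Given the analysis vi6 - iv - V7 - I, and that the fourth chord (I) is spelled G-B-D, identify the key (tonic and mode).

G major

The chord G is a major triad rooted on G; its label is I.
If G is scale degree 1 and the mode makes that degree carry a major triad, the tonic is G and the mode is major.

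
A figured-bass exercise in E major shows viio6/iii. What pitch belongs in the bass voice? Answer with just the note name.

The applied chord viio6/iii is rooted on F##: F##-A#-C#.
The figure 6 means first inversion — the third is in the bass.

A#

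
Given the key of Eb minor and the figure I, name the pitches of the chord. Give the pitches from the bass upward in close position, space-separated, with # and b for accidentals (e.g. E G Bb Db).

I is the major tonic (Picardy third), borrowed from the parallel major. In Eb minor that root is Eb.
So the chord is Eb-G-Bb.

Eb G Bb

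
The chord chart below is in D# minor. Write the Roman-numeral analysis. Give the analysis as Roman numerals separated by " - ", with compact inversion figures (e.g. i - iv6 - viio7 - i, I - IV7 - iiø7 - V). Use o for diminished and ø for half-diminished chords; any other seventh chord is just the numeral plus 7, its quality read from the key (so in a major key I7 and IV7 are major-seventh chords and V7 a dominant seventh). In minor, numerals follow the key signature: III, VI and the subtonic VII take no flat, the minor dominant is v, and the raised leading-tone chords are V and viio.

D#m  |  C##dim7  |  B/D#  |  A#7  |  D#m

D#m: root D# is the tonic; minor triad there is i.
C##dim7 has root C##, degree 7 in D# minor, so viio7.
B/D# has root B, degree 6 in D# minor, so VI6.
A#7: root A# is the dominant; dominant seventh chord there is V7.
D#m: minor triad on D# = scale degree 1 → i.

i - viio7 - VI6 - V7 - i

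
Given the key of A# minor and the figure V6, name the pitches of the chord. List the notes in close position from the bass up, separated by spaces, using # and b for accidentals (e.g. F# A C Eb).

In A# minor, scale degree 5 is E#. The dominant is major (leading tone raised), so V is a major triad.
That chord is spelled E#-G##-B#.
The figured bass 6 indicates first inversion, placing the third (G##) in the bass: G##-B#-E#.

G## B# E#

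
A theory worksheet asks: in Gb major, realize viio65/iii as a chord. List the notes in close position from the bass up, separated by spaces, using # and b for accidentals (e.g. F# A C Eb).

C Eb Gb A

viio65/iii is a secondary leading-tone chord. The target iii is Bb in Gb major; the applied chord is rooted a semitone below, on A.
Building a fully diminished seventh chord on A gives A-C-Eb-Gb.
The figured bass 65 indicates first inversion, placing the third (C) in the bass: C-Eb-Gb-A.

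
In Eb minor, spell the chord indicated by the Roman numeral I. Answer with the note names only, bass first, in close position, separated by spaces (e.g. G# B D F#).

Eb G Bb

Scale degree 1 in Eb minor is Eb; here the chord built on it is altered to a major triad. I is the major tonic (Picardy third), borrowed from the parallel major.
So the chord is Eb-G-Bb, a major triad.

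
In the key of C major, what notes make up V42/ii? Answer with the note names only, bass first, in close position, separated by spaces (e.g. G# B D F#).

G A C# E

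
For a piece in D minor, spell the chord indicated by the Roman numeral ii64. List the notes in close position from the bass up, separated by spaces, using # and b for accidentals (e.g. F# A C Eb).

Scale degree 2 in D minor is E; here the chord built on it is altered to a minor triad. ii64 is the minor supertonic, borrowed from the parallel major (the Dorian ii).
So the chord is E-G-B.
The figured bass 64 indicates second inversion, placing the fifth (B) in the bass: B-E-G.

B E G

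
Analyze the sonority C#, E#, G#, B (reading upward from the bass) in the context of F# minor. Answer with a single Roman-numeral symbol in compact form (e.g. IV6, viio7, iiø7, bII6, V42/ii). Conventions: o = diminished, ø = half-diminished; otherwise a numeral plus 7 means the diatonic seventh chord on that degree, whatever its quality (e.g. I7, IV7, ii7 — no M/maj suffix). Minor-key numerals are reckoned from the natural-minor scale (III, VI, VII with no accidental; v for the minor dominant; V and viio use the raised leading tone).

V7

Stacked in thirds the chord is C#-E#-G#-B: a dominant seventh chord on C#.
C# is scale degree 5 in F# minor, and a dominant seventh chord on that degree is written V7.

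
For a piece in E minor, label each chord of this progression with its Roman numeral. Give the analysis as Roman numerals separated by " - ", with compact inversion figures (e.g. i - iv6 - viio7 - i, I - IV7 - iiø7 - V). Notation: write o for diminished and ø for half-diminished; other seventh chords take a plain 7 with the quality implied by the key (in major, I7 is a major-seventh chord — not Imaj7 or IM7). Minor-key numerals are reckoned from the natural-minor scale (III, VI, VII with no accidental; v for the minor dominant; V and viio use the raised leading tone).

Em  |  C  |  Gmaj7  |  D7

i - VI - III7 - VII7

Em: root E is the tonic; minor triad there is i.
C: root C is the submediant; major triad there is VI.
Gmaj7 has root G, degree 3 in E minor, so III7.
D7: dominant seventh chord on D = scale degree 7 → VII7.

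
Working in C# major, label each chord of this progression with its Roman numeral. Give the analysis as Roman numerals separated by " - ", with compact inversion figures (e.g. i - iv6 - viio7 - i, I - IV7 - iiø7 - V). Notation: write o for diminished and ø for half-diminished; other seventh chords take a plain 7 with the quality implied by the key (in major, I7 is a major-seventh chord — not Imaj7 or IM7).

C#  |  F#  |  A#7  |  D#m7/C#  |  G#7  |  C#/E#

C#: root C# is the tonic; major triad there is I.
F#: major triad on F# = scale degree 4 → IV.
A#7: a dominant seventh chord on A#, the applied dominant of ii → V7/ii.
D#m7/C#: minor seventh chord on D# = scale degree 2 → ii42.
G#7: root G# is the dominant; dominant seventh chord there is V7.
C#/E#: major triad on C# = scale degree 1 → I6.

I - IV - V7/ii - ii42 - V7 - I6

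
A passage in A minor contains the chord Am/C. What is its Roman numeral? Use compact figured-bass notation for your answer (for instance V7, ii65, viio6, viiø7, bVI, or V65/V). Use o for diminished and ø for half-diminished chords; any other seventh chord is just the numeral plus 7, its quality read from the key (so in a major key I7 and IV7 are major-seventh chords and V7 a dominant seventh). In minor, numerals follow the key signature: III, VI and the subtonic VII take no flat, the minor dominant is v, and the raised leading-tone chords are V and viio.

The pitches A-C-E form a minor triad rooted on A.
A is scale degree 1 in A minor, and a minor triad on that degree is written i.
With C in the bass the chord is in first inversion, so the figured bass is 6.

i6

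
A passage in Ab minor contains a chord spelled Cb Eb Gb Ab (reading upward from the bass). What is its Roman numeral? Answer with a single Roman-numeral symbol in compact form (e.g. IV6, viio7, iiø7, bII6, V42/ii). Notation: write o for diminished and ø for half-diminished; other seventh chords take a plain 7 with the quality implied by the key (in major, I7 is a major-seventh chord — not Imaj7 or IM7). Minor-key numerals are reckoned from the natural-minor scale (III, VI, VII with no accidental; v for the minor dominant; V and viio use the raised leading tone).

Stacked in thirds the chord is Ab-Cb-Eb-Gb: a minor seventh chord on Ab.
In Ab minor, Ab is the tonic; the diatonic minor seventh chord there is i7.
With Cb in the bass the chord is in first inversion, so the figured bass is 65.

i65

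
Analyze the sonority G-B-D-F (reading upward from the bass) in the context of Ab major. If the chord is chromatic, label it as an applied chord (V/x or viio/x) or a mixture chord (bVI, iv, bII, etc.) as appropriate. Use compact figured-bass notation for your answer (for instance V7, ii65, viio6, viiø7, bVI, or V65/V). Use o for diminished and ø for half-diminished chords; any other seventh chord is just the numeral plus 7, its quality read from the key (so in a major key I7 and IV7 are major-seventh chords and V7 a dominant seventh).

The pitches G-B-D-F form a dominant seventh chord rooted on G.
G is not a diatonic chord root with this quality in Ab major, but it lies a perfect fifth above C (iii), so the chord functions as an applied dominant of iii.

V7/iii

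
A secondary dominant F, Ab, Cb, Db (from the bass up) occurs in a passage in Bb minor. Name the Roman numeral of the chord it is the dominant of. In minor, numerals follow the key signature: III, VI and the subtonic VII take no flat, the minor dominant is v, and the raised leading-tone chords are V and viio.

The chord is a dominant seventh chord on Db.
A dominant resolves down a perfect fifth: Db → Gb. In Bb minor, Gb is scale degree 6, i.e. VI.

VI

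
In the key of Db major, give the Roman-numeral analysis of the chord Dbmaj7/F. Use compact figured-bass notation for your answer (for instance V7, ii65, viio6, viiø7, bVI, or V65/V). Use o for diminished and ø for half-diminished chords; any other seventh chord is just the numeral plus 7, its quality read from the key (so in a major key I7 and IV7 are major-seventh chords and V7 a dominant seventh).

The pitches Db-F-Ab-C form a major seventh chord rooted on Db.
In Db major, Db is the tonic; the diatonic major seventh chord there is I7.
With F in the bass the chord is in first inversion, so the figured bass is 65.

I65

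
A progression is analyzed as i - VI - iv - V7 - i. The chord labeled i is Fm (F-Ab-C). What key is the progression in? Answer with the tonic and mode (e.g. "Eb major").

The anchor chord is a minor triad on F, labeled i.
If F is scale degree 1 and the mode makes that degree carry a minor triad, the tonic is F and the mode is minor.

F minor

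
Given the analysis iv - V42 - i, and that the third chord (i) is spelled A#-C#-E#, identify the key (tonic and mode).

The chord A#m is a minor triad rooted on A#; its label is i.
If A# is scale degree 1 and the mode makes that degree carry a minor triad, the tonic is A# and the mode is minor.

A# minor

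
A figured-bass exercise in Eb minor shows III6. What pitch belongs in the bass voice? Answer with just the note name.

III in Eb minor has root Gb; the chord is Gb-Bb-Db.
The figure 6 means first inversion — the third is in the bass.

Bb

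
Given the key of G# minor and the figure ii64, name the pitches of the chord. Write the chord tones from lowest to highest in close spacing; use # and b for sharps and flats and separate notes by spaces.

E# A# C#

ii64 is the minor supertonic, borrowed from the parallel major (the Dorian ii). In G# minor that root is A#.
So the chord is A#-C#-E#, a minor triad.
The figured bass 64 indicates second inversion, placing the fifth (E#) in the bass: E#-A#-C#.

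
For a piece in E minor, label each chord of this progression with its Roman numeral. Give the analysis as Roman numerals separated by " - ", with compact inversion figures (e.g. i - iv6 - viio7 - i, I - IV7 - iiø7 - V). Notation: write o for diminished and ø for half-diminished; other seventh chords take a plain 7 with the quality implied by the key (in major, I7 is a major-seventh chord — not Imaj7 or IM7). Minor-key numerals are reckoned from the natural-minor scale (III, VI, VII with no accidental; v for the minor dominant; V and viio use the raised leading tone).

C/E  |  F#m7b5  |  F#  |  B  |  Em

VI6 - iiø7 - V/V - V - i

C/E: major triad on C = scale degree 6 → VI6.
F#m7b5: half-diminished seventh chord on F# = scale degree 2 → iiø7.
F#: chromatic; F# is V of V, so V/V.
B: major triad on B = scale degree 5 → V.
Em: minor triad on E = scale degree 1 → i.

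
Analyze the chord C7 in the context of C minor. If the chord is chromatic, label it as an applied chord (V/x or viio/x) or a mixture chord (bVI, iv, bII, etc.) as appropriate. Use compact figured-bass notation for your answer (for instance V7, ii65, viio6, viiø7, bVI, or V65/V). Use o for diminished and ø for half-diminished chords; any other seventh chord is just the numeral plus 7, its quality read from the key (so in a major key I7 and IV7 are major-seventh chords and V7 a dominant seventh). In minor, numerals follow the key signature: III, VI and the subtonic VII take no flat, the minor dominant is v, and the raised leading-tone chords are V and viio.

V7/iv

The pitches C-E-G-Bb form a dominant seventh chord rooted on C.
C is not a diatonic chord root with this quality in C minor, but it lies a perfect fifth above F (iv), so the chord functions as an applied dominant of iv.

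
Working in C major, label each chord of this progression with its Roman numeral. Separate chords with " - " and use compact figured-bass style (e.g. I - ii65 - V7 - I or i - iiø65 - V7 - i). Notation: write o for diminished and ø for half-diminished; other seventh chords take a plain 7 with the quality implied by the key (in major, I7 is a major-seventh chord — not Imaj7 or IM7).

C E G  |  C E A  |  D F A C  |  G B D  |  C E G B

C-E-G: root C is the tonic; major triad there is I.
C-E-A has root A, degree 6 in C major, so vi6.
D-F-A-C: minor seventh chord on D = scale degree 2 → ii7.
G-B-D: major triad on G = scale degree 5 → V.
C-E-G-B: root C is the tonic; major seventh chord there is I7.

I - vi6 - ii7 - V - I7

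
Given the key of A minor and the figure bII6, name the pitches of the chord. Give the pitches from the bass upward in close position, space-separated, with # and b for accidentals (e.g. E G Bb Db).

D F Bb

Scale degree 2 in A minor is B; lowering it a half step gives Bb. bII6 is the Neapolitan sixth — a major triad on the lowered second degree, here in its customary first inversion.
So the chord is Bb-D-F.
The figured bass 6 indicates first inversion, placing the third (D) in the bass: D-F-Bb.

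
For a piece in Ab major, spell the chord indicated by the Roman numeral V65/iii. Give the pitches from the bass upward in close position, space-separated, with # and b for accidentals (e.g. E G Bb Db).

B D F G

The slash means an applied dominant: we want the dominant of iii. In Ab major, iii is C minor, and its dominant is built on G.
Building a dominant seventh chord on G gives G-B-D-F.
With the 65 figure the chord is in first inversion; from the bass B upward in close position it reads B-D-F-G.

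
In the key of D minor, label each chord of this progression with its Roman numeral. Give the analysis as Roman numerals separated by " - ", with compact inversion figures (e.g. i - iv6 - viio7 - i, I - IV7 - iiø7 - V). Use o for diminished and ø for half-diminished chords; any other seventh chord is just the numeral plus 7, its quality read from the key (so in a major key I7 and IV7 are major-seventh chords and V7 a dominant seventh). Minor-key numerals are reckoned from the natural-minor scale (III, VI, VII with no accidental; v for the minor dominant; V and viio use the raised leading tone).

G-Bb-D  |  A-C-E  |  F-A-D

G-Bb-D: root G is the subdominant; minor triad there is iv.
A-C-E: root A is the dominant; minor triad there is v.
F-A-D: root D is the tonic; minor triad there is i6.

iv - v - i6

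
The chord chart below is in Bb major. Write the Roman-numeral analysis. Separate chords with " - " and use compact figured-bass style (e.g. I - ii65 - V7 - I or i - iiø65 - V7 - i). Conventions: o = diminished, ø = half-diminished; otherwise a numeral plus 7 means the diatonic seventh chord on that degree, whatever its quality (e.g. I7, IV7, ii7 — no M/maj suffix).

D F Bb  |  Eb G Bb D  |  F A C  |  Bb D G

D-F-Bb: root Bb is the tonic; major triad there is I6.
Eb-G-Bb-D: major seventh chord on Eb = scale degree 4 → IV7.
F-A-C: root F is the dominant; major triad there is V.
Bb-D-G: minor triad on G = scale degree 6 → vi6.

I6 - IV7 - V - vi6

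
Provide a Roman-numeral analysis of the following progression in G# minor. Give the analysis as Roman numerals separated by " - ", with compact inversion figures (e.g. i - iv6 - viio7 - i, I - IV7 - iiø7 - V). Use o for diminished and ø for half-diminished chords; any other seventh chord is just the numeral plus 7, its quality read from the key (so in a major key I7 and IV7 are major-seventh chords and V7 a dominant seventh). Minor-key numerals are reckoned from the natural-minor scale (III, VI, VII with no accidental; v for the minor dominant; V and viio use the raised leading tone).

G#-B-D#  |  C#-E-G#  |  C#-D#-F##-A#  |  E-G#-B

i - iv - V42 - VI

G#-B-D#: root G# is the tonic; minor triad there is i.
C#-E-G#: minor triad on C# = scale degree 4 → iv.
C#-D#-F##-A#: root D# is the dominant; dominant seventh chord there is V42.
E-G#-B: root E is the submediant; major triad there is VI.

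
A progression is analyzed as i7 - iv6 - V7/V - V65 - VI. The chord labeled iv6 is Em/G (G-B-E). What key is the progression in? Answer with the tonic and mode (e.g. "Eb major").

B minor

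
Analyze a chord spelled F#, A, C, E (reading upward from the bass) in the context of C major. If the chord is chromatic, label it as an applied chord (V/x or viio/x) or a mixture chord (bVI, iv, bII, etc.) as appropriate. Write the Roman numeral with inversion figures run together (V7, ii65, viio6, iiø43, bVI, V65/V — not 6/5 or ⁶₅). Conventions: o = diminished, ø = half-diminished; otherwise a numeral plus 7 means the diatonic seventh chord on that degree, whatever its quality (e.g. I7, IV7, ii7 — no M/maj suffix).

viiø7/V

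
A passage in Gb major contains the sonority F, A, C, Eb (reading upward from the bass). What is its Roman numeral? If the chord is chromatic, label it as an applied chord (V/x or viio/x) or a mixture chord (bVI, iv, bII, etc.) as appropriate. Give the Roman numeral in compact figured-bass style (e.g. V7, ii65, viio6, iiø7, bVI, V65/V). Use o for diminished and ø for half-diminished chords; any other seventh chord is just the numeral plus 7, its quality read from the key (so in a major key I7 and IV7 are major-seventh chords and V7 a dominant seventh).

V7/iii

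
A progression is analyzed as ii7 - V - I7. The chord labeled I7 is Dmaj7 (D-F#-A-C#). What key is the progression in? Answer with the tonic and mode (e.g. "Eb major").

The chord Dmaj7 is a major seventh chord rooted on D; its label is I7.
If D is scale degree 1 and the mode makes that degree carry a major seventh chord, the tonic is D and the mode is major.

D major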